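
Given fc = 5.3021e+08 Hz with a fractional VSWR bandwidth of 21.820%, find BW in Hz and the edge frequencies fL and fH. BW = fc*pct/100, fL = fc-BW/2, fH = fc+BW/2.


BW = 5.3021e+08 * 21.820/100 = 1.156918e+08 Hz
fL = 5.3021e+08 - 1.156918e+08/2 = 4.724e+08 Hz
fH = 5.3021e+08 + 1.156918e+08/2 = 5.881e+08 Hz

BW=1.157e+08 Hz, fL=4.724e+08 Hz, fH=5.881e+08 Hz


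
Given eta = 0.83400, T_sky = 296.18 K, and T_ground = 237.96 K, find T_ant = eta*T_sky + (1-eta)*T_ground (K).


T_ant = 0.83400 * 296.18 + (1 - 0.83400) * 237.96 = 286.5 K

286.5 K


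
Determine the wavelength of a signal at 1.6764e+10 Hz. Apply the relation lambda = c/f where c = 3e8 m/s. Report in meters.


lambda = c / f = 3.0000e+08 / 1.6764e+10 = 0.01790 m

0.01790 m


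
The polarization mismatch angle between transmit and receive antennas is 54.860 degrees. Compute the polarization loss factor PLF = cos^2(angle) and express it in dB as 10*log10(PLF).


PLF_linear = cos^2(54.860 deg) = 0.3312881
PLF_dB = 10 * log10(0.3312881) = -4.798 dB

-4.798 dB


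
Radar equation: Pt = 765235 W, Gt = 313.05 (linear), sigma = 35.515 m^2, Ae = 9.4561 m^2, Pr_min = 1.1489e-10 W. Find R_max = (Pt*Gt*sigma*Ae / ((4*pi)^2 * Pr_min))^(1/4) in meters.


R^4 = 765235*313.05*35.515*9.4561 / ((4*pi)^2 * 1.1489e-10) = 4.434355e+18
R_max = 4.434355e+18^0.25 = 45889 m

45889 m


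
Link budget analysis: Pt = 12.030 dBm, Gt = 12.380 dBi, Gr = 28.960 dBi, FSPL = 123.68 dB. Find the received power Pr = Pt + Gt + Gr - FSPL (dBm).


Pr = 12.030 + 12.380 + 28.960 - 123.68 = -70.31 dBm

-70.31 dBm


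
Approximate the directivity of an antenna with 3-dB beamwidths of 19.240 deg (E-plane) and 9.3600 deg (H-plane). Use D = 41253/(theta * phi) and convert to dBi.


D_linear = 41253 / (19.240 * 9.3600) = 229.0734
D_dBi = 10 * log10(229.0734) = 23.60 dBi

23.60 dBi


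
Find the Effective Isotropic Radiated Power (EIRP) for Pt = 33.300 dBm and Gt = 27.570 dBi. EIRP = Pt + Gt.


EIRP = Pt + Gt = 33.300 + 27.570 = 60.87 dBm

60.87 dBm


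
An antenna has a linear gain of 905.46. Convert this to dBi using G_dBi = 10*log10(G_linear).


G_dBi = 10 * log10(905.46) = 29.57 dBi

29.57 dBi


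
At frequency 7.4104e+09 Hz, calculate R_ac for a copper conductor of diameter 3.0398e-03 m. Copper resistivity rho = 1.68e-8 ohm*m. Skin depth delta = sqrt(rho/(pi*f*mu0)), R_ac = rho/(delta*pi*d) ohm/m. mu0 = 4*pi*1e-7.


delta = sqrt(1.68e-8 / (pi * 7.4104e+09 * 4*pi*1e-7)) = 7.577989e-07 m
R_ac = 1.68e-8 / (7.577989e-07 * pi * 3.0398e-03) = 2.321 ohm/m

2.321 ohm/m


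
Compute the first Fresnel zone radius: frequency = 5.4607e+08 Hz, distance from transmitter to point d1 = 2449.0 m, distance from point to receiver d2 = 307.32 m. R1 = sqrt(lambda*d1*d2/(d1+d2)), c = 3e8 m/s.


lambda = c / f = 3.0000e+08 / 5.4607e+08 = 0.5493801 m
R1 = sqrt(0.5493801 * 2449.0 * 307.32 / (2449.0 + 307.32)) = 12.25 m

12.25 m


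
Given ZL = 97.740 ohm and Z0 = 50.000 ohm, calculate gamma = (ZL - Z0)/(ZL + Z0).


gamma = (97.740 - 50.000) / (97.740 + 50.000) = 0.3231

0.3231


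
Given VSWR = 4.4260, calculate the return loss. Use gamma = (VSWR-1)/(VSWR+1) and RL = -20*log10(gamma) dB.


gamma = (4.4260 - 1) / (4.4260 + 1) = 0.6314043
RL = -20 * log10(0.6314043) = 3.994 dB

3.994 dB


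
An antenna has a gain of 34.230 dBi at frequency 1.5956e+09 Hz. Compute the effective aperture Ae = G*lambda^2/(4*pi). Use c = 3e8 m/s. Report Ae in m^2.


lambda = c / f = 3.0000e+08 / 1.5956e+09 = 0.1880170 m
G_linear = 10^(34.230/10) = 2648.500
Ae = G_linear * lambda^2 / (4*pi) = 2648.500 * 0.1880170^2 / (4*pi) = 7.450 m^2

7.450 m^2


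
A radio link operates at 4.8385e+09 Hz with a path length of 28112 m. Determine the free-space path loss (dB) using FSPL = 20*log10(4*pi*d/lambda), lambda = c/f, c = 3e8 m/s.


lambda = c / f = 3.0000e+08 / 4.8385e+09 = 0.06200269 m
FSPL = 20 * log10(4*pi*28112/0.06200269) = 135.1 dB

135.1 dB


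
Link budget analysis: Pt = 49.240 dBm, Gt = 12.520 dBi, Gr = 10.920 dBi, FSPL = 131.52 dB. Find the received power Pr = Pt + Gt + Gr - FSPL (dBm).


Pr = 49.240 + 12.520 + 10.920 - 131.52 = -58.84 dBm

-58.84 dBm


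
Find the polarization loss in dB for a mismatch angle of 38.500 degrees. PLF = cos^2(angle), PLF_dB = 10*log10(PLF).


PLF_linear = cos^2(38.500 deg) = 0.6124755
PLF_dB = 10 * log10(0.6124755) = -2.129 dB

-2.129 dB


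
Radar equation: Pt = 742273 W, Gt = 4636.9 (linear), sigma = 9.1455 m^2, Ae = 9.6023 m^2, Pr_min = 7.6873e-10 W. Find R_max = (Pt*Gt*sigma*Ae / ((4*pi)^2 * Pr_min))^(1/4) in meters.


R^4 = 742273*4636.9*9.1455*9.6023 / ((4*pi)^2 * 7.6873e-10) = 2.489892e+18
R_max = 2.489892e+18^0.25 = 39723 m

39723 m


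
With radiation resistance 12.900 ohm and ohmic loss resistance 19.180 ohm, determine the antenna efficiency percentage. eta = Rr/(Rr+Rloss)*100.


eta = 12.900 / (12.900 + 19.180) * 100 = 40.21%

40.21%


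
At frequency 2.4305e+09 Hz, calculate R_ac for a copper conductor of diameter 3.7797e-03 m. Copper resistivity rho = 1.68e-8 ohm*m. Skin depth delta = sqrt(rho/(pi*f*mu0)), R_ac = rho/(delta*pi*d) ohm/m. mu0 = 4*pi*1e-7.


delta = sqrt(1.68e-8 / (pi * 2.4305e+09 * 4*pi*1e-7)) = 1.323204e-06 m
R_ac = 1.68e-8 / (1.323204e-06 * pi * 3.7797e-03) = 1.069 ohm/m

1.069 ohm/m


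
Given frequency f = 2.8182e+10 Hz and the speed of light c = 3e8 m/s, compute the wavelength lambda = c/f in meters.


lambda = c / f = 3.0000e+08 / 2.8182e+10 = 0.01065 m

0.01065 m


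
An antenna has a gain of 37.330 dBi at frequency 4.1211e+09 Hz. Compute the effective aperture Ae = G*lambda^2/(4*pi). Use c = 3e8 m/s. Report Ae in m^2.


lambda = c / f = 3.0000e+08 / 4.1211e+09 = 0.07279610 m
G_linear = 10^(37.330/10) = 5407.543
Ae = G_linear * lambda^2 / (4*pi) = 5407.543 * 0.07279610^2 / (4*pi) = 2.280 m^2

2.280 m^2


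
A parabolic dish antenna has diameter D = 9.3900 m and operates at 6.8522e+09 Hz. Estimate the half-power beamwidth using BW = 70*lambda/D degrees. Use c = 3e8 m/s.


lambda = c / f = 3.0000e+08 / 6.8522e+09 = 0.04378156 m
BW = 70 * 0.04378156 / 9.3900 = 0.3264 deg

0.3264 deg


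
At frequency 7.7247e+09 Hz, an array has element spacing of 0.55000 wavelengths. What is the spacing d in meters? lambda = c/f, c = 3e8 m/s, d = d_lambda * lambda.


lambda = c / f = 3.0000e+08 / 7.7247e+09 = 0.03883646 m
d = 0.55000 * 0.03883646 = 0.02136 m

0.02136 m


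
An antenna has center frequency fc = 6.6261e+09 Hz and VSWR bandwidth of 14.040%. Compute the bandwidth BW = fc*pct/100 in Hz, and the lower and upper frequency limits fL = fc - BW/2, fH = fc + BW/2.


BW = 6.6261e+09 * 14.040/100 = 9.303044e+08 Hz
fL = 6.6261e+09 - 9.303044e+08/2 = 6.161e+09 Hz
fH = 6.6261e+09 + 9.303044e+08/2 = 7.091e+09 Hz

BW=9.303e+08 Hz, fL=6.161e+09 Hz, fH=7.091e+09 Hz


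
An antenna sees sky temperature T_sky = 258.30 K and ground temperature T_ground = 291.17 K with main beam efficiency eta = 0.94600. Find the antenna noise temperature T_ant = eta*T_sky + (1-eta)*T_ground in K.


T_ant = 0.94600 * 258.30 + (1 - 0.94600) * 291.17 = 260.1 K

260.1 K


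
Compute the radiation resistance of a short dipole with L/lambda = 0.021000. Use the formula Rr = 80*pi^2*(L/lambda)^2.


Rr = 80 * pi^2 * (0.021000)^2 = 80 * 9.869604 * 4.410000e-04 = 0.3482 ohm

0.3482 ohm


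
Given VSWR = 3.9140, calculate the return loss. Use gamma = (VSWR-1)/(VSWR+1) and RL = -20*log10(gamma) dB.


gamma = (3.9140 - 1) / (3.9140 + 1) = 0.5929996
RL = -20 * log10(0.5929996) = 4.539 dB

4.539 dB


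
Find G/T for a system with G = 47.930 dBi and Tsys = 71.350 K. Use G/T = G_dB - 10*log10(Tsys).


G/T = 47.930 - 10*log10(71.350) = 47.930 - 18.53394 = 29.40 dB/K

29.40 dB/K


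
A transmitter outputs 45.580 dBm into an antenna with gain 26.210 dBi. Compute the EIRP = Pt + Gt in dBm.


EIRP = Pt + Gt = 45.580 + 26.210 = 71.79 dBm

71.79 dBm


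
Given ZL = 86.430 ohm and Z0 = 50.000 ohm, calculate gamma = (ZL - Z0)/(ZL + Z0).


gamma = (86.430 - 50.000) / (86.430 + 50.000) = 0.2670

0.2670


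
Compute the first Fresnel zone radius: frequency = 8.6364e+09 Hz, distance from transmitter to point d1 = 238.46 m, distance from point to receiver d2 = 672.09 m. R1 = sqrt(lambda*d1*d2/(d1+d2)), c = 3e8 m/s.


lambda = c / f = 3.0000e+08 / 8.6364e+09 = 0.03473670 m
R1 = sqrt(0.03473670 * 238.46 * 672.09 / (238.46 + 672.09)) = 2.473 m

2.473 m


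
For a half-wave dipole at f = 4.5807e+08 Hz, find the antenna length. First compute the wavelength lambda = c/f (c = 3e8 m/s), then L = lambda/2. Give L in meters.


lambda = c / f = 3.0000e+08 / 4.5807e+08 = 0.6549217 m
L = lambda / 2 = 0.6549217 / 2 = 0.3275 m

0.3275 m


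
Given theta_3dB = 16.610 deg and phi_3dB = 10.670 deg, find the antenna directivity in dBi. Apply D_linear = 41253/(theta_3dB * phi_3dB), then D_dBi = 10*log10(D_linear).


D_linear = 41253 / (16.610 * 10.670) = 232.7670
D_dBi = 10 * log10(232.7670) = 23.67 dBi

23.67 dBi


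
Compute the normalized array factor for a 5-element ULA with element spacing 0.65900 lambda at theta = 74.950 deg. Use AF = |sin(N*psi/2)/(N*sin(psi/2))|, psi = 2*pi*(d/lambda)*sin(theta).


psi = 2*pi*0.65900*sin(74.950 deg) = 3.998594 rad
AF = |sin(5*3.998594/2) / (5*sin(3.998594/2))| = 0.1190

0.1190


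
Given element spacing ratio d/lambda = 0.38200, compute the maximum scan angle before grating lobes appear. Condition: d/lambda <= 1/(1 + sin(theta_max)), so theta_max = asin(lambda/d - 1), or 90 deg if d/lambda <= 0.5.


lambda/d - 1 = 1/0.38200 - 1 = 1.617801 >= 1
d/lambda <= 0.5, so the array can scan to endfire without grating lobes: theta_max = 90 deg

90 deg


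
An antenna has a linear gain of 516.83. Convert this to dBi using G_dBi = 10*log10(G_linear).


G_dBi = 10 * log10(516.83) = 27.13 dBi

27.13 dBi


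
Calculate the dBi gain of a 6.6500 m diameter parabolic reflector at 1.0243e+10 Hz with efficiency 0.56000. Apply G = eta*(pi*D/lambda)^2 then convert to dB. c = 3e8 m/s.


lambda = c / f = 3.0000e+08 / 1.0243e+10 = 0.02928829 m
G_linear = 0.56000 * (pi * 6.6500 / 0.02928829)^2 = 284933.2
G_dBi = 10 * log10(284933.2) = 54.55 dBi

54.55 dBi


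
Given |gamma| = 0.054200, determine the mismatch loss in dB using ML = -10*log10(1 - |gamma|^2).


ML = -10 * log10(1 - 0.054200^2) = -10 * log10(0.99706236) = 0.01278 dB

0.01278 dB


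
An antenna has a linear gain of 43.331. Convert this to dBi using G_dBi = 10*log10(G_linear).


G_dBi = 10 * log10(43.331) = 16.37 dBi

16.37 dBi


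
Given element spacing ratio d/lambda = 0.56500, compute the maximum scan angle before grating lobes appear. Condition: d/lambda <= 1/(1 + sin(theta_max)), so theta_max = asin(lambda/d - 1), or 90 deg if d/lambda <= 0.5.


lambda/d - 1 = 1/0.56500 - 1 = 0.7699115
theta_max = asin(0.7699115) = 50.35 deg

50.35 deg


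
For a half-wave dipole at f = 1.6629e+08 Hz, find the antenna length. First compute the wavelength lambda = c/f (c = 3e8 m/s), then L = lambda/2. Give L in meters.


lambda = c / f = 3.0000e+08 / 1.6629e+08 = 1.804077 m
L = lambda / 2 = 1.804077 / 2 = 0.9020 m

0.9020 m


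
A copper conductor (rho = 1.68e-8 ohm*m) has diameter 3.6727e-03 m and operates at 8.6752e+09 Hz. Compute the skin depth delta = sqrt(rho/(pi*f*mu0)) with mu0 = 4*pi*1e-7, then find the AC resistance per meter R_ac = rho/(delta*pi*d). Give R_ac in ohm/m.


delta = sqrt(1.68e-8 / (pi * 8.6752e+09 * 4*pi*1e-7)) = 7.003821e-07 m
R_ac = 1.68e-8 / (7.003821e-07 * pi * 3.6727e-03) = 2.079 ohm/m

2.079 ohm/m


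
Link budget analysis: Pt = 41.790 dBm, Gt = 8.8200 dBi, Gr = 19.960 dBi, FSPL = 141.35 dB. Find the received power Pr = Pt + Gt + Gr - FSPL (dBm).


Pr = 41.790 + 8.8200 + 19.960 - 141.35 = -70.78 dBm

-70.78 dBm


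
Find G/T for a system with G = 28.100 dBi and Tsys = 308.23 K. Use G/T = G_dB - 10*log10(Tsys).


G/T = 28.100 - 10*log10(308.23) = 28.100 - 24.88875 = 3.211 dB/K

3.211 dB/K


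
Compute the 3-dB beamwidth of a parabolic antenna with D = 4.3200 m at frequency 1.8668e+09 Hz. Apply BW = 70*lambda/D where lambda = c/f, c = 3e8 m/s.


lambda = c / f = 3.0000e+08 / 1.8668e+09 = 0.1607028 m
BW = 70 * 0.1607028 / 4.3200 = 2.604 deg

2.604 deg


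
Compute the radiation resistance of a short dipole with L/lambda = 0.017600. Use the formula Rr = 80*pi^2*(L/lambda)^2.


Rr = 80 * pi^2 * (0.017600)^2 = 80 * 9.869604 * 3.097600e-04 = 0.2446 ohm

0.2446 ohm


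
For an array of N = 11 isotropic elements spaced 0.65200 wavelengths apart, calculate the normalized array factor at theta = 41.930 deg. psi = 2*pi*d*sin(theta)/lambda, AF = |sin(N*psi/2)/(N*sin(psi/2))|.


psi = 2*pi*0.65200*sin(41.930 deg) = 2.737464 rad
AF = |sin(11*2.737464/2) / (11*sin(2.737464/2))| = 0.05630

0.05630


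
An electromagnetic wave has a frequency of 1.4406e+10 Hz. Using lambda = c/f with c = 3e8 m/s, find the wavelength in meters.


lambda = c / f = 3.0000e+08 / 1.4406e+10 = 0.02082 m

0.02082 m


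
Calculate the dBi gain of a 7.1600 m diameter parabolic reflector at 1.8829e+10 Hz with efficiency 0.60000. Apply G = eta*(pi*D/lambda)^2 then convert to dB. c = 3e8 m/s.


lambda = c / f = 3.0000e+08 / 1.8829e+10 = 0.01593287 m
G_linear = 0.60000 * (pi * 7.1600 / 0.01593287)^2 = 1.195884e+06
G_dBi = 10 * log10(1.195884e+06) = 60.78 dBi

60.78 dBi


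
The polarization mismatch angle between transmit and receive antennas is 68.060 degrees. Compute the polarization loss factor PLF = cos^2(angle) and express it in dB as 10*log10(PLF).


PLF_linear = cos^2(68.060 deg) = 0.1396034
PLF_dB = 10 * log10(0.1396034) = -8.551 dB

-8.551 dB


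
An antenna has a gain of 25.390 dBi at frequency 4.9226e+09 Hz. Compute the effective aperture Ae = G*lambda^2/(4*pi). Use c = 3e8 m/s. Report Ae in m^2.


lambda = c / f = 3.0000e+08 / 4.9226e+09 = 0.06094340 m
G_linear = 10^(25.390/10) = 345.9394
Ae = G_linear * lambda^2 / (4*pi) = 345.9394 * 0.06094340^2 / (4*pi) = 0.1022 m^2

0.1022 m^2


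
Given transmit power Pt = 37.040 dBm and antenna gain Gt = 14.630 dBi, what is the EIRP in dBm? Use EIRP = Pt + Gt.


EIRP = Pt + Gt = 37.040 + 14.630 = 51.67 dBm

51.67 dBm


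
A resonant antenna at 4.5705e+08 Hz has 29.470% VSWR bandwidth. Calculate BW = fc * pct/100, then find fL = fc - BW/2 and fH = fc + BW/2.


BW = 4.5705e+08 * 29.470/100 = 1.346926e+08 Hz
fL = 4.5705e+08 - 1.346926e+08/2 = 3.897e+08 Hz
fH = 4.5705e+08 + 1.346926e+08/2 = 5.244e+08 Hz

BW=1.347e+08 Hz, fL=3.897e+08 Hz, fH=5.244e+08 Hz


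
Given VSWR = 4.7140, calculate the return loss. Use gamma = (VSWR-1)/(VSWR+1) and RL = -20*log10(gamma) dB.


gamma = (4.7140 - 1) / (4.7140 + 1) = 0.6499825
RL = -20 * log10(0.6499825) = 3.742 dB

3.742 dB


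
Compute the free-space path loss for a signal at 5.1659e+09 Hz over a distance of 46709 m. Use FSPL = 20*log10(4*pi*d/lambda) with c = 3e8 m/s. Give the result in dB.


lambda = c / f = 3.0000e+08 / 5.1659e+09 = 0.05807313 m
FSPL = 20 * log10(4*pi*46709/0.05807313) = 140.1 dB

140.1 dB


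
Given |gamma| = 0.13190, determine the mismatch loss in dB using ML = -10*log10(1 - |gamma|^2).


ML = -10 * log10(1 - 0.13190^2) = -10 * log10(0.98260239) = 0.07622 dB

0.07622 dB


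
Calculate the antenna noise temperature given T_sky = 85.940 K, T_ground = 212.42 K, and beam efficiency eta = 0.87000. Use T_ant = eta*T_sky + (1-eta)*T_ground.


T_ant = 0.87000 * 85.940 + (1 - 0.87000) * 212.42 = 102.4 K

102.4 K


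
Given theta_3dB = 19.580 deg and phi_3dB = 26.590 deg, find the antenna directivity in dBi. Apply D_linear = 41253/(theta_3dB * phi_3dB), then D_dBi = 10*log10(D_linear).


D_linear = 41253 / (19.580 * 26.590) = 79.23636
D_dBi = 10 * log10(79.23636) = 18.99 dBi

18.99 dBi


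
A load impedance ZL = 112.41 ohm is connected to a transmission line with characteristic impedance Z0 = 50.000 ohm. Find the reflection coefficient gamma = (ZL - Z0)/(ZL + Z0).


gamma = (112.41 - 50.000) / (112.41 + 50.000) = 0.3843

0.3843


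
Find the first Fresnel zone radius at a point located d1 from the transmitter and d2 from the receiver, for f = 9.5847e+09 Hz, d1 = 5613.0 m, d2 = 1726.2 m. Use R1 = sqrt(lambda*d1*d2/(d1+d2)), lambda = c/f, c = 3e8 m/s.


lambda = c / f = 3.0000e+08 / 9.5847e+09 = 0.03129988 m
R1 = sqrt(0.03129988 * 5613.0 * 1726.2 / (5613.0 + 1726.2)) = 6.428 m

6.428 m


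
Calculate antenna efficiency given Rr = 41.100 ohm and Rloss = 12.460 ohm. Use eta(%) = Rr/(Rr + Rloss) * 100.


eta = 41.100 / (41.100 + 12.460) * 100 = 76.74%

76.74%


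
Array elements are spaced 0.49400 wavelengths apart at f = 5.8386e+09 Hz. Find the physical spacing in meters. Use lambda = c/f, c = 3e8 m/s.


lambda = c / f = 3.0000e+08 / 5.8386e+09 = 0.05138218 m
d = 0.49400 * 0.05138218 = 0.02538 m

0.02538 m


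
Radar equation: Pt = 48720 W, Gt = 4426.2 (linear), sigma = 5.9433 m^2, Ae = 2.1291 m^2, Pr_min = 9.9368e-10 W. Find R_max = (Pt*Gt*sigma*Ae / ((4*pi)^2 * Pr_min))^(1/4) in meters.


R^4 = 48720*4426.2*5.9433*2.1291 / ((4*pi)^2 * 9.9368e-10) = 1.738985e+16
R_max = 1.738985e+16^0.25 = 11483 m

11483 m


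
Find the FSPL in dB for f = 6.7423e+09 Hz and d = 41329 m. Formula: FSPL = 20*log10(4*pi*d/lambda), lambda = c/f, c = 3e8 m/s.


lambda = c / f = 3.0000e+08 / 6.7423e+09 = 0.04449520 m
FSPL = 20 * log10(4*pi*41329/0.04449520) = 141.3 dB

141.3 dB


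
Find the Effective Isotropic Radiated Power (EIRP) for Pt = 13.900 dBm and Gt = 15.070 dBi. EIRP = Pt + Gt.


EIRP = Pt + Gt = 13.900 + 15.070 = 28.97 dBm

28.97 dBm


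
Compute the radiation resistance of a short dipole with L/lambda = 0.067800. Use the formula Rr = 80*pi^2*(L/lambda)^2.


Rr = 80 * pi^2 * (0.067800)^2 = 80 * 9.869604 * 4.596840e-03 = 3.630 ohm

3.630 ohm


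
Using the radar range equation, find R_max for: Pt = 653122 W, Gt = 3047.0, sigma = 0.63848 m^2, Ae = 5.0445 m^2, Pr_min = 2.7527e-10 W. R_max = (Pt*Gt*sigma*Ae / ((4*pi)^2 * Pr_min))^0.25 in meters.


R^4 = 653122*3047.0*0.63848*5.0445 / ((4*pi)^2 * 2.7527e-10) = 1.474530e+17
R_max = 1.474530e+17^0.25 = 19596 m

19596 m


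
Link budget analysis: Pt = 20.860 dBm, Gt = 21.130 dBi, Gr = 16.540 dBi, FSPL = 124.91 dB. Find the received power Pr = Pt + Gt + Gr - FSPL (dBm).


Pr = 20.860 + 21.130 + 16.540 - 124.91 = -66.38 dBm

-66.38 dBm


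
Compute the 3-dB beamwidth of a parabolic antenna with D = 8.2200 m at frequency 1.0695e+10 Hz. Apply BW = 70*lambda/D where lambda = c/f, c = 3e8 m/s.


lambda = c / f = 3.0000e+08 / 1.0695e+10 = 0.02805049 m
BW = 70 * 0.02805049 / 8.2200 = 0.2389 deg

0.2389 deg


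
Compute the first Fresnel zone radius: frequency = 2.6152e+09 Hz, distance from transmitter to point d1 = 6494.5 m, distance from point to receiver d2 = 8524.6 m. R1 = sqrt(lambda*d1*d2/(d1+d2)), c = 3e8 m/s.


lambda = c / f = 3.0000e+08 / 2.6152e+09 = 0.1147140 m
R1 = sqrt(0.1147140 * 6494.5 * 8524.6 / (6494.5 + 8524.6)) = 20.56 m

20.56 m


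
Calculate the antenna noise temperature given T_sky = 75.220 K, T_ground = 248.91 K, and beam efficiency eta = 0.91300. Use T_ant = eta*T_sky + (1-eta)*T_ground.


T_ant = 0.91300 * 75.220 + (1 - 0.91300) * 248.91 = 90.33 K

90.33 K


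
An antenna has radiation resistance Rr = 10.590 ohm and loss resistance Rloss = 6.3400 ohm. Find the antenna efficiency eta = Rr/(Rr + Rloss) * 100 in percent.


eta = 10.590 / (10.590 + 6.3400) * 100 = 62.55%

62.55%


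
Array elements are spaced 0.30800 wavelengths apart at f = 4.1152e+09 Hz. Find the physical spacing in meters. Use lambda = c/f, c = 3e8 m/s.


lambda = c / f = 3.0000e+08 / 4.1152e+09 = 0.07290047 m
d = 0.30800 * 0.07290047 = 0.02245 m

0.02245 m


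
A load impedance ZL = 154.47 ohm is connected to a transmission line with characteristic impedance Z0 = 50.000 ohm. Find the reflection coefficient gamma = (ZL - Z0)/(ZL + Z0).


gamma = (154.47 - 50.000) / (154.47 + 50.000) = 0.5109

0.5109


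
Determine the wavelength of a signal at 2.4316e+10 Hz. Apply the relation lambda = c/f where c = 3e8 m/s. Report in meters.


lambda = c / f = 3.0000e+08 / 2.4316e+10 = 0.01234 m

0.01234 m


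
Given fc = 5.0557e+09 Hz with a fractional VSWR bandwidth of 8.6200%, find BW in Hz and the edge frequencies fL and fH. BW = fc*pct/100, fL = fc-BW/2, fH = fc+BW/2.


BW = 5.0557e+09 * 8.6200/100 = 4.358013e+08 Hz
fL = 5.0557e+09 - 4.358013e+08/2 = 4.838e+09 Hz
fH = 5.0557e+09 + 4.358013e+08/2 = 5.274e+09 Hz

BW=4.358e+08 Hz, fL=4.838e+09 Hz, fH=5.274e+09 Hz


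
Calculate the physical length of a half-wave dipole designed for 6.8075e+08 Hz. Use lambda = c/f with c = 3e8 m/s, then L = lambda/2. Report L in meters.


lambda = c / f = 3.0000e+08 / 6.8075e+08 = 0.4406904 m
L = lambda / 2 = 0.4406904 / 2 = 0.2203 m

0.2203 m


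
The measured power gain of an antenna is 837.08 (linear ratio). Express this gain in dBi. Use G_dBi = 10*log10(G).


G_dBi = 10 * log10(837.08) = 29.23 dBi

29.23 dBi


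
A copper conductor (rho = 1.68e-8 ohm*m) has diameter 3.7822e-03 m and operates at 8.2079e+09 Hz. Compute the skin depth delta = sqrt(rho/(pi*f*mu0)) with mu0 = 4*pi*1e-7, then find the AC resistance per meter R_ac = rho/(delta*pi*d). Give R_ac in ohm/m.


delta = sqrt(1.68e-8 / (pi * 8.2079e+09 * 4*pi*1e-7)) = 7.200435e-07 m
R_ac = 1.68e-8 / (7.200435e-07 * pi * 3.7822e-03) = 1.964 ohm/m

1.964 ohm/m


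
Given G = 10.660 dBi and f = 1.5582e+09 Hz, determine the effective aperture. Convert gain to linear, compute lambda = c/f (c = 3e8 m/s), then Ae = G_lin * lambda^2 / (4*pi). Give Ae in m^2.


lambda = c / f = 3.0000e+08 / 1.5582e+09 = 0.1925298 m
G_linear = 10^(10.660/10) = 11.64126
Ae = G_linear * lambda^2 / (4*pi) = 11.64126 * 0.1925298^2 / (4*pi) = 0.03434 m^2

0.03434 m^2


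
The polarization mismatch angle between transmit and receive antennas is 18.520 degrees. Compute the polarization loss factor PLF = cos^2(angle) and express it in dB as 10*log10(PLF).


PLF_linear = cos^2(18.520 deg) = 0.8991076
PLF_dB = 10 * log10(0.8991076) = -0.4619 dB

-0.4619 dB


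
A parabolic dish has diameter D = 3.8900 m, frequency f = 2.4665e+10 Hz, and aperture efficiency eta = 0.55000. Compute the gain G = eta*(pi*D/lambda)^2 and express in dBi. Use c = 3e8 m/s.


lambda = c / f = 3.0000e+08 / 2.4665e+10 = 0.01216298 m
G_linear = 0.55000 * (pi * 3.8900 / 0.01216298)^2 = 555241.2
G_dBi = 10 * log10(555241.2) = 57.44 dBi

57.44 dBi


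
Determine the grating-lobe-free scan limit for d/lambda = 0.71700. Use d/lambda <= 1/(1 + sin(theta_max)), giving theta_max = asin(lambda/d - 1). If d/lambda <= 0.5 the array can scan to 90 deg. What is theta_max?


lambda/d - 1 = 1/0.71700 - 1 = 0.3947001
theta_max = asin(0.3947001) = 23.25 deg

23.25 deg


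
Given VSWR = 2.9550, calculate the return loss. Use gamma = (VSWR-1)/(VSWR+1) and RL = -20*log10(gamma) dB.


gamma = (2.9550 - 1) / (2.9550 + 1) = 0.4943110
RL = -20 * log10(0.4943110) = 6.120 dB

6.120 dB


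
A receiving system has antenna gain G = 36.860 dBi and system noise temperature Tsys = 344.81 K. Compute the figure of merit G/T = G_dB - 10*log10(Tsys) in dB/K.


G/T = 36.860 - 10*log10(344.81) = 36.860 - 25.37580 = 11.48 dB/K

11.48 dB/K


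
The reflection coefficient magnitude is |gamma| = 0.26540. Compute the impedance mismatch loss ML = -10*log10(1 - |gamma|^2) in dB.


ML = -10 * log10(1 - 0.26540^2) = -10 * log10(0.92956284) = 0.3172 dB

0.3172 dB


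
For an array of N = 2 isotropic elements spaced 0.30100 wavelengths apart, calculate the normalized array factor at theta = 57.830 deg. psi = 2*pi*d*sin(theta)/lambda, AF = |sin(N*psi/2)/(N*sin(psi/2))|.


psi = 2*pi*0.30100*sin(57.830 deg) = 1.600881 rad
AF = |sin(2*1.600881/2) / (2*sin(1.600881/2))| = 0.6964

0.6964


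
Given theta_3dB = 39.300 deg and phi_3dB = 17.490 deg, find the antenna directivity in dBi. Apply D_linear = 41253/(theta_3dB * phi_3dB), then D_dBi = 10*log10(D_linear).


D_linear = 41253 / (39.300 * 17.490) = 60.01685
D_dBi = 10 * log10(60.01685) = 17.78 dBi

17.78 dBi


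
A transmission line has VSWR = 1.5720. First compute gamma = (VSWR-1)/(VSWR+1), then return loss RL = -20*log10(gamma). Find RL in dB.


gamma = (1.5720 - 1) / (1.5720 + 1) = 0.2223950
RL = -20 * log10(0.2223950) = 13.06 dB

13.06 dB


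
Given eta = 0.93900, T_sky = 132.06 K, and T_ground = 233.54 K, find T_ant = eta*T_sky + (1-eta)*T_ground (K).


T_ant = 0.93900 * 132.06 + (1 - 0.93900) * 233.54 = 138.3 K

138.3 K


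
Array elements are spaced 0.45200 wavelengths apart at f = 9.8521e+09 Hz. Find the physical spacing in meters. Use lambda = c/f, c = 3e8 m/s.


lambda = c / f = 3.0000e+08 / 9.8521e+09 = 0.03045036 m
d = 0.45200 * 0.03045036 = 0.01376 m

0.01376 m


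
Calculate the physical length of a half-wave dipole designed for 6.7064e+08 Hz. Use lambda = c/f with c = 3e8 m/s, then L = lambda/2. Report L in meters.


lambda = c / f = 3.0000e+08 / 6.7064e+08 = 0.4473339 m
L = lambda / 2 = 0.4473339 / 2 = 0.2237 m

0.2237 m


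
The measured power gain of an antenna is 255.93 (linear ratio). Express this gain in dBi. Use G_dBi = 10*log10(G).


G_dBi = 10 * log10(255.93) = 24.08 dBi

24.08 dBi


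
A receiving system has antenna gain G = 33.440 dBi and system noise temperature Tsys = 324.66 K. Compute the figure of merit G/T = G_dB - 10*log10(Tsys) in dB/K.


G/T = 33.440 - 10*log10(324.66) = 33.440 - 25.11429 = 8.326 dB/K

8.326 dB/K


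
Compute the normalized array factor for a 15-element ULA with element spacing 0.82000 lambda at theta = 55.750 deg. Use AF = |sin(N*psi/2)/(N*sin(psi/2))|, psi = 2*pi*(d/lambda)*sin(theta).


psi = 2*pi*0.82000*sin(55.750 deg) = 4.258766 rad
AF = |sin(15*4.258766/2) / (15*sin(4.258766/2))| = 0.03939

0.03939


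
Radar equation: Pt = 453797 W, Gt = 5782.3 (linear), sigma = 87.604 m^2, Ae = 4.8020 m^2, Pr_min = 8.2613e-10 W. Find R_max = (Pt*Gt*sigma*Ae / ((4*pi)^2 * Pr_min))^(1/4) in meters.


R^4 = 453797*5782.3*87.604*4.8020 / ((4*pi)^2 * 8.2613e-10) = 8.461361e+18
R_max = 8.461361e+18^0.25 = 53934 m

53934 m


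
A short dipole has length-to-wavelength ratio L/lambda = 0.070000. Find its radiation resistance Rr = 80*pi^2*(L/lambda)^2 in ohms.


Rr = 80 * pi^2 * (0.070000)^2 = 80 * 9.869604 * 4.900000e-03 = 3.869 ohm

3.869 ohm


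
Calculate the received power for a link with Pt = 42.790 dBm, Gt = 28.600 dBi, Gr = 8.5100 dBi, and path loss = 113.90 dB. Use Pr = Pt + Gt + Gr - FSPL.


Pr = 42.790 + 28.600 + 8.5100 - 113.90 = -34.00 dBm

-34.00 dBm


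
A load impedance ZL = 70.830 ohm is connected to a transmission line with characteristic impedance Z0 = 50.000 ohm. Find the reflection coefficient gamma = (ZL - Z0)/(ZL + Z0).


gamma = (70.830 - 50.000) / (70.830 + 50.000) = 0.1724

0.1724


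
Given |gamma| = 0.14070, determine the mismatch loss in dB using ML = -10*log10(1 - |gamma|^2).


ML = -10 * log10(1 - 0.14070^2) = -10 * log10(0.98020351) = 0.08684 dB

0.08684 dB


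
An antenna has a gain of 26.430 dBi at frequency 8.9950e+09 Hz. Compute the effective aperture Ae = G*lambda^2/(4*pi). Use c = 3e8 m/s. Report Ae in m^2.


lambda = c / f = 3.0000e+08 / 8.9950e+09 = 0.03335186 m
G_linear = 10^(26.430/10) = 439.5416
Ae = G_linear * lambda^2 / (4*pi) = 439.5416 * 0.03335186^2 / (4*pi) = 0.03891 m^2

0.03891 m^2


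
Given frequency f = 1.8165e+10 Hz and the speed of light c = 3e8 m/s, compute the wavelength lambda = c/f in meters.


lambda = c / f = 3.0000e+08 / 1.8165e+10 = 0.01652 m

0.01652 m


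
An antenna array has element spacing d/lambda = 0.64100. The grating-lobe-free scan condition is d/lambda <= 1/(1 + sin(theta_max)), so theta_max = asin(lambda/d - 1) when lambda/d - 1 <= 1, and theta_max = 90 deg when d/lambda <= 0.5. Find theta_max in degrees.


lambda/d - 1 = 1/0.64100 - 1 = 0.5600624
theta_max = asin(0.5600624) = 34.06 deg

34.06 deg


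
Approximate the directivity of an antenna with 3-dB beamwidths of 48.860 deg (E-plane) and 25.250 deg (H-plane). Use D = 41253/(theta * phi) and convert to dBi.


D_linear = 41253 / (48.860 * 25.250) = 33.43803
D_dBi = 10 * log10(33.43803) = 15.24 dBi

15.24 dBi


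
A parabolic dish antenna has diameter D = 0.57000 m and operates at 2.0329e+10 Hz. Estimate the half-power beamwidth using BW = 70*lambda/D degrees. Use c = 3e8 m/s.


lambda = c / f = 3.0000e+08 / 2.0329e+10 = 0.01475724 m
BW = 70 * 0.01475724 / 0.57000 = 1.812 deg

1.812 deg


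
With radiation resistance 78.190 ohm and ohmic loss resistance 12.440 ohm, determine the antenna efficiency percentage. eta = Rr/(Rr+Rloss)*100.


eta = 78.190 / (78.190 + 12.440) * 100 = 86.27%

86.27%


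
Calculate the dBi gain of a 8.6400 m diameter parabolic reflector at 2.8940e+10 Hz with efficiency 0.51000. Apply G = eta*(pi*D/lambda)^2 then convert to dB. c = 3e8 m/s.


lambda = c / f = 3.0000e+08 / 2.8940e+10 = 0.01036628 m
G_linear = 0.51000 * (pi * 8.6400 / 0.01036628)^2 = 3.496645e+06
G_dBi = 10 * log10(3.496645e+06) = 65.44 dBi

65.44 dBi


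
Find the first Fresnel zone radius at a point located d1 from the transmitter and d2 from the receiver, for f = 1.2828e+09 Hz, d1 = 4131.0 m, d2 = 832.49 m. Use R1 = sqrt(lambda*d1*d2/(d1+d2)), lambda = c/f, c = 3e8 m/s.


lambda = c / f = 3.0000e+08 / 1.2828e+09 = 0.2338634 m
R1 = sqrt(0.2338634 * 4131.0 * 832.49 / (4131.0 + 832.49)) = 12.73 m

12.73 m


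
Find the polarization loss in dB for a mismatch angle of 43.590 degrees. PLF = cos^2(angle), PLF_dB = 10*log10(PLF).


PLF_linear = cos^2(43.590 deg) = 0.5245992
PLF_dB = 10 * log10(0.5245992) = -2.802 dB

-2.802 dB


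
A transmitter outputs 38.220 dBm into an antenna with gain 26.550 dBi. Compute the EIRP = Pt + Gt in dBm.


EIRP = Pt + Gt = 38.220 + 26.550 = 64.77 dBm

64.77 dBm


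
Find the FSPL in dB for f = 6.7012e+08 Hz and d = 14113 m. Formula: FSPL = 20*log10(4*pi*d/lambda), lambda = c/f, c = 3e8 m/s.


lambda = c / f = 3.0000e+08 / 6.7012e+08 = 0.4476810 m
FSPL = 20 * log10(4*pi*14113/0.4476810) = 112.0 dB

112.0 dB


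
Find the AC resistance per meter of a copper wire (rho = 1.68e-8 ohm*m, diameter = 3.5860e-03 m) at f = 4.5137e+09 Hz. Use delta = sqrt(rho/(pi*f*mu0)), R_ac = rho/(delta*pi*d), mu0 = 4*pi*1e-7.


delta = sqrt(1.68e-8 / (pi * 4.5137e+09 * 4*pi*1e-7)) = 9.709758e-07 m
R_ac = 1.68e-8 / (9.709758e-07 * pi * 3.5860e-03) = 1.536 ohm/m

1.536 ohm/m


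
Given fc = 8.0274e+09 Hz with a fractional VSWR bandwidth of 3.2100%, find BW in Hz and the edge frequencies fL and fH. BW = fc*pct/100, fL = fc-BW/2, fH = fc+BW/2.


BW = 8.0274e+09 * 3.2100/100 = 2.576795e+08 Hz
fL = 8.0274e+09 - 2.576795e+08/2 = 7.899e+09 Hz
fH = 8.0274e+09 + 2.576795e+08/2 = 8.156e+09 Hz

BW=2.577e+08 Hz, fL=7.899e+09 Hz, fH=8.156e+09 Hz


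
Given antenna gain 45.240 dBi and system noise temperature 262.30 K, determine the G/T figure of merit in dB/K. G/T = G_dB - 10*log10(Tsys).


G/T = 45.240 - 10*log10(262.30) = 45.240 - 24.18798 = 21.05 dB/K

21.05 dB/K


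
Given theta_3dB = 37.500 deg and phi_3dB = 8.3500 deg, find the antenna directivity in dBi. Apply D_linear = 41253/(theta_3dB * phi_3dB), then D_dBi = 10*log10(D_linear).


D_linear = 41253 / (37.500 * 8.3500) = 131.7461
D_dBi = 10 * log10(131.7461) = 21.20 dBi

21.20 dBi


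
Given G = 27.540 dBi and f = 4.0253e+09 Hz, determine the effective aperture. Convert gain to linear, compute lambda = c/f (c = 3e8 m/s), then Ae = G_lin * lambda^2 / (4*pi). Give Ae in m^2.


lambda = c / f = 3.0000e+08 / 4.0253e+09 = 0.07452861 m
G_linear = 10^(27.540/10) = 567.5446
Ae = G_linear * lambda^2 / (4*pi) = 567.5446 * 0.07452861^2 / (4*pi) = 0.2509 m^2

0.2509 m^2


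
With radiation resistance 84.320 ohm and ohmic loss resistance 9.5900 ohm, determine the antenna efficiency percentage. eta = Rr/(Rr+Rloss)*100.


eta = 84.320 / (84.320 + 9.5900) * 100 = 89.79%

89.79%


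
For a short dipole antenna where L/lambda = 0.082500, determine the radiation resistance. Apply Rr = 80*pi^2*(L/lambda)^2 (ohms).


Rr = 80 * pi^2 * (0.082500)^2 = 80 * 9.869604 * 6.806250e-03 = 5.374 ohm

5.374 ohm


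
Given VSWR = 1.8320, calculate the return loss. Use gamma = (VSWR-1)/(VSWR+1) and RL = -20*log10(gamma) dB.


gamma = (1.8320 - 1) / (1.8320 + 1) = 0.2937853
RL = -20 * log10(0.2937853) = 10.64 dB

10.64 dB


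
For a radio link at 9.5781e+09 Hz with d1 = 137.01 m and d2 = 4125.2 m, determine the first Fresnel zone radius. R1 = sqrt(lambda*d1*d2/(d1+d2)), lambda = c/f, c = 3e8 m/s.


lambda = c / f = 3.0000e+08 / 9.5781e+09 = 0.03132145 m
R1 = sqrt(0.03132145 * 137.01 * 4125.2 / (137.01 + 4125.2)) = 2.038 m

2.038 m


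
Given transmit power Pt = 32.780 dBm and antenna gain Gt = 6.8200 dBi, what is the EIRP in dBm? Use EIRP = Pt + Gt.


EIRP = Pt + Gt = 32.780 + 6.8200 = 39.60 dBm

39.60 dBm


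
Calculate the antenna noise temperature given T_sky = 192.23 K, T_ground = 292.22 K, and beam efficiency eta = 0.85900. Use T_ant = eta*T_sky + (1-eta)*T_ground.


T_ant = 0.85900 * 192.23 + (1 - 0.85900) * 292.22 = 206.3 K

206.3 K


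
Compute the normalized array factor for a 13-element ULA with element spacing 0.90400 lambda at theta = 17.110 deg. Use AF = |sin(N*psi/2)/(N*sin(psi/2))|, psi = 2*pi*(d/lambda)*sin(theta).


psi = 2*pi*0.90400*sin(17.110 deg) = 1.671096 rad
AF = |sin(13*1.671096/2) / (13*sin(1.671096/2))| = 0.1028

0.1028


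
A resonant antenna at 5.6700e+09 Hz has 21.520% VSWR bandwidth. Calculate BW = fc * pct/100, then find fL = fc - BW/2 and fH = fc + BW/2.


BW = 5.6700e+09 * 21.520/100 = 1.220184e+09 Hz
fL = 5.6700e+09 - 1.220184e+09/2 = 5.060e+09 Hz
fH = 5.6700e+09 + 1.220184e+09/2 = 6.280e+09 Hz

BW=1.220e+09 Hz, fL=5.060e+09 Hz, fH=6.280e+09 Hz


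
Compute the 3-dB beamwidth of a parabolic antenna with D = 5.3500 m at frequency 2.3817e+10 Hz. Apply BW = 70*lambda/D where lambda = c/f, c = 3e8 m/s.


lambda = c / f = 3.0000e+08 / 2.3817e+10 = 0.01259604 m
BW = 70 * 0.01259604 / 5.3500 = 0.1648 deg

0.1648 deg


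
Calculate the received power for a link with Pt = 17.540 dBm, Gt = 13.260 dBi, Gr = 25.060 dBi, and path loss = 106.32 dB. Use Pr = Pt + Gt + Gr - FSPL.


Pr = 17.540 + 13.260 + 25.060 - 106.32 = -50.46 dBm

-50.46 dBm


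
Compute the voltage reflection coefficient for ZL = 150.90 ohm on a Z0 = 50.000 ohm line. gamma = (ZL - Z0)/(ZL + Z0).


gamma = (150.90 - 50.000) / (150.90 + 50.000) = 0.5022

0.5022


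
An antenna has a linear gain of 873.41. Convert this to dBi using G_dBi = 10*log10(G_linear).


G_dBi = 10 * log10(873.41) = 29.41 dBi

29.41 dBi


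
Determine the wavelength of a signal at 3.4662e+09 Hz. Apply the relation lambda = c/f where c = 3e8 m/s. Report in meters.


lambda = c / f = 3.0000e+08 / 3.4662e+09 = 0.08655 m

0.08655 m


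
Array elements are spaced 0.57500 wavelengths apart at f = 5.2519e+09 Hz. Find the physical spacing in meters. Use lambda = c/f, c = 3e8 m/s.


lambda = c / f = 3.0000e+08 / 5.2519e+09 = 0.05712218 m
d = 0.57500 * 0.05712218 = 0.03285 m

0.03285 m


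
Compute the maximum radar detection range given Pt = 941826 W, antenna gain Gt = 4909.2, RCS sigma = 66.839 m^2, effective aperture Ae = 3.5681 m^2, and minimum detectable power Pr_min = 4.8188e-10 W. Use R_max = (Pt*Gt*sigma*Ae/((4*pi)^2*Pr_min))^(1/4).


R^4 = 941826*4909.2*66.839*3.5681 / ((4*pi)^2 * 4.8188e-10) = 1.449071e+19
R_max = 1.449071e+19^0.25 = 61698 m

61698 m


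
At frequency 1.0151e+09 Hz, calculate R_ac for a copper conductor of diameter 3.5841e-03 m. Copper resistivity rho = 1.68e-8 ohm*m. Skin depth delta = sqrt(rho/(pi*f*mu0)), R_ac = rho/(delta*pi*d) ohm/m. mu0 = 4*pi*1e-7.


delta = sqrt(1.68e-8 / (pi * 1.0151e+09 * 4*pi*1e-7)) = 2.047483e-06 m
R_ac = 1.68e-8 / (2.047483e-06 * pi * 3.5841e-03) = 0.7287 ohm/m

0.7287 ohm/m


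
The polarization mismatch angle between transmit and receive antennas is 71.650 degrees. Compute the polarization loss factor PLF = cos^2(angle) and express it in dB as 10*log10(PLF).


PLF_linear = cos^2(71.650 deg) = 0.09911218
PLF_dB = 10 * log10(0.09911218) = -10.04 dB

-10.04 dB


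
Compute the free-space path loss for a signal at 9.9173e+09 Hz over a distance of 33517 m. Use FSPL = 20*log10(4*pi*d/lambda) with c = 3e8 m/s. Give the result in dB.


lambda = c / f = 3.0000e+08 / 9.9173e+09 = 0.03025017 m
FSPL = 20 * log10(4*pi*33517/0.03025017) = 142.9 dB

142.9 dB


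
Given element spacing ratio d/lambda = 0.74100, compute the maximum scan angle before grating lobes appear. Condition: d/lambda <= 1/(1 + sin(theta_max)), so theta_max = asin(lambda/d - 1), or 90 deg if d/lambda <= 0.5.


lambda/d - 1 = 1/0.74100 - 1 = 0.3495277
theta_max = asin(0.3495277) = 20.46 deg

20.46 deg


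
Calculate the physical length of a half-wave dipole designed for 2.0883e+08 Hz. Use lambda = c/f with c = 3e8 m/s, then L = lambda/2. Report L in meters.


lambda = c / f = 3.0000e+08 / 2.0883e+08 = 1.436575 m
L = lambda / 2 = 1.436575 / 2 = 0.7183 m

0.7183 m


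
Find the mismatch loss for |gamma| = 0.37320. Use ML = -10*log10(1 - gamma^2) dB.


ML = -10 * log10(1 - 0.37320^2) = -10 * log10(0.86072176) = 0.6514 dB

0.6514 dB


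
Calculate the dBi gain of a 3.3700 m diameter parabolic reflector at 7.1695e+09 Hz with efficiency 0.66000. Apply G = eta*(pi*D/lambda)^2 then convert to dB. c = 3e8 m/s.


lambda = c / f = 3.0000e+08 / 7.1695e+09 = 0.04184392 m
G_linear = 0.66000 * (pi * 3.3700 / 0.04184392)^2 = 42251.17
G_dBi = 10 * log10(42251.17) = 46.26 dBi

46.26 dBi


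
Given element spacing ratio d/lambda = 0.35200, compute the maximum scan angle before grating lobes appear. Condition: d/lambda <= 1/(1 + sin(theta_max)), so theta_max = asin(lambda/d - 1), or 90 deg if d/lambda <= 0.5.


lambda/d - 1 = 1/0.35200 - 1 = 1.840909 >= 1
d/lambda <= 0.5, so the array can scan to endfire without grating lobes: theta_max = 90 deg

90 deg


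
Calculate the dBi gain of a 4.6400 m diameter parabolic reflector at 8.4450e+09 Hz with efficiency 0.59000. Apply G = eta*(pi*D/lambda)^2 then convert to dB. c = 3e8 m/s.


lambda = c / f = 3.0000e+08 / 8.4450e+09 = 0.03552398 m
G_linear = 0.59000 * (pi * 4.6400 / 0.03552398)^2 = 99344.65
G_dBi = 10 * log10(99344.65) = 49.97 dBi

49.97 dBi


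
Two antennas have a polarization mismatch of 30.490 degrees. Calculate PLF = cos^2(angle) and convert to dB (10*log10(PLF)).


PLF_linear = cos^2(30.490 deg) = 0.7425574
PLF_dB = 10 * log10(0.7425574) = -1.293 dB

-1.293 dB


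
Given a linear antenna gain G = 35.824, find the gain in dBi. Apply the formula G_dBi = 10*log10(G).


G_dBi = 10 * log10(35.824) = 15.54 dBi

15.54 dBi


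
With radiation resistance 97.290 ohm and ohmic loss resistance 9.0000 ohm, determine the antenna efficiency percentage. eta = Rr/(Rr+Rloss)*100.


eta = 97.290 / (97.290 + 9.0000) * 100 = 91.53%

91.53%


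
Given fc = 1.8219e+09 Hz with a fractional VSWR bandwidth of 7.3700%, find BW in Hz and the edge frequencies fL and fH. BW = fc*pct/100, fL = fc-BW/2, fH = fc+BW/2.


BW = 1.8219e+09 * 7.3700/100 = 1.342740e+08 Hz
fL = 1.8219e+09 - 1.342740e+08/2 = 1.755e+09 Hz
fH = 1.8219e+09 + 1.342740e+08/2 = 1.889e+09 Hz

BW=1.343e+08 Hz, fL=1.755e+09 Hz, fH=1.889e+09 Hz


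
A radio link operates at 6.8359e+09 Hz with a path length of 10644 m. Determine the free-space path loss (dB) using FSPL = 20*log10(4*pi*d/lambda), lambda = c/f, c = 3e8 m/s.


lambda = c / f = 3.0000e+08 / 6.8359e+09 = 0.04388596 m
FSPL = 20 * log10(4*pi*10644/0.04388596) = 129.7 dB

129.7 dB


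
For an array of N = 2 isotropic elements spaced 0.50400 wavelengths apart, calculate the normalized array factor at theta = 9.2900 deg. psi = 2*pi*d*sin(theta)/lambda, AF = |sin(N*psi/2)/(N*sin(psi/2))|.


psi = 2*pi*0.50400*sin(9.2900 deg) = 0.5112095 rad
AF = |sin(2*0.5112095/2) / (2*sin(0.5112095/2))| = 0.9675

0.9675
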